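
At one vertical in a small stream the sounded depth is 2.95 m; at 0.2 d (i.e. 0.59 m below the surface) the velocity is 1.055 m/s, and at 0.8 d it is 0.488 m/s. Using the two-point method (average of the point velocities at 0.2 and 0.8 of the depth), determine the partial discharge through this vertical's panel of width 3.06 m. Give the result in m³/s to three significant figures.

6.96 m³/s

v̄ = (1.055 + 0.488) / 2 = 0.7715 m/s
q = v̄ × d × w = 0.7715 × 2.95 × 3.06 = 6.964 m³/s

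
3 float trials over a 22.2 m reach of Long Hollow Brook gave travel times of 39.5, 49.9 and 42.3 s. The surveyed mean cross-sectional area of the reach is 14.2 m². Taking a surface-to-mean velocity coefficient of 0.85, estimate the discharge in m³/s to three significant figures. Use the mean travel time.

t̄ = (39.5 + 49.9 + 42.3) / 3 = 43.9 s
v_surface = L / t̄ = 22.2 / 43.9 = 0.5057 m/s
v_mean = 0.85 × 0.5057 = 0.4298 m/s
Q = A × v_mean = 14.2 × 0.4298 = 6.104 m³/s

6.10 m³/s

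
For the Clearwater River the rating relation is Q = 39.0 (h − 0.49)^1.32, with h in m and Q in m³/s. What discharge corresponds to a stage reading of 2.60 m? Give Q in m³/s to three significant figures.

105 m³/s

Q = 39.0 × (2.60 − 0.49)^1.32 = 39.0 × 2.11^1.32 = 104.5 m³/s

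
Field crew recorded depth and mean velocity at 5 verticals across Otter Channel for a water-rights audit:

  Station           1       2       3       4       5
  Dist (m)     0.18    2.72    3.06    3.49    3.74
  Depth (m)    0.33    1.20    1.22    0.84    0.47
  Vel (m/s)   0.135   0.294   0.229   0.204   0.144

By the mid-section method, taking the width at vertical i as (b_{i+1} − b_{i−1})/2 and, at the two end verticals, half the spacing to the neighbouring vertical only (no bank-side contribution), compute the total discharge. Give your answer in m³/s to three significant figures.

0.739 m³/s

w_1 = (2.72 − 0.18)/2 = 1.27 m; q_1 = 0.135 × 0.33 × 1.27 = 0.05658 m³/s
w_2 = (3.06 − 0.18)/2 = 1.44 m; q_2 = 0.294 × 1.20 × 1.44 = 0.5080 m³/s
w_3 = (3.49 − 2.72)/2 = 0.385 m; q_3 = 0.229 × 1.22 × 0.385 = 0.1076 m³/s
w_4 = (3.74 − 3.06)/2 = 0.34 m; q_4 = 0.204 × 0.84 × 0.34 = 0.05826 m³/s
w_5 = (3.74 − 3.49)/2 = 0.125 m; q_5 = 0.144 × 0.47 × 0.125 = 0.008460 m³/s
Q = Σ qᵢ = 0.7389 m³/s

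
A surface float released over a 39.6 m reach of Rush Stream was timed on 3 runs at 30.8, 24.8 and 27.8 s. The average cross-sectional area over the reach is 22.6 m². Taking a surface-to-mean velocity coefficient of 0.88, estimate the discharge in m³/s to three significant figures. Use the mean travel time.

28.3 m³/s

t̄ = (30.8 + 24.8 + 27.8) / 3 = 27.8 s
v_surface = L / t̄ = 39.6 / 27.8 = 1.424 m/s
v_mean = 0.88 × 1.424 = 1.254 m/s
Q = A × v_mean = 22.6 × 1.254 = 28.33 m³/s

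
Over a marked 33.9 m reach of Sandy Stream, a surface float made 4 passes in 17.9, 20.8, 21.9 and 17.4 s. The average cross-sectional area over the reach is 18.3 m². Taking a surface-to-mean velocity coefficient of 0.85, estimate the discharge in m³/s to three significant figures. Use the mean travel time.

t̄ = (17.9 + 20.8 + 21.9 + 17.4) / 4 = 19.5 s
v_surface = L / t̄ = 33.9 / 19.5 = 1.738 m/s
v_mean = 0.85 × 1.738 = 1.478 m/s
Q = A × v_mean = 18.3 × 1.478 = 27.04 m³/s

27.0 m³/s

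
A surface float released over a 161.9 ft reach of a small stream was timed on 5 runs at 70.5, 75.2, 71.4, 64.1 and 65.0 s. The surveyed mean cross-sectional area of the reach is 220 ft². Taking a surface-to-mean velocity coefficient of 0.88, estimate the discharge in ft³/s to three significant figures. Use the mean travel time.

t̄ = (70.5 + 75.2 + 71.4 + 64.1 + 65.0) / 5 = 69.24 s
v_surface = L / t̄ = 161.9 / 69.24 = 2.338 ft/s
v_mean = 0.88 × 2.338 = 2.058 ft/s
Q = A × v_mean = 220 × 2.058 = 452.7 ft³/s

453 ft³/s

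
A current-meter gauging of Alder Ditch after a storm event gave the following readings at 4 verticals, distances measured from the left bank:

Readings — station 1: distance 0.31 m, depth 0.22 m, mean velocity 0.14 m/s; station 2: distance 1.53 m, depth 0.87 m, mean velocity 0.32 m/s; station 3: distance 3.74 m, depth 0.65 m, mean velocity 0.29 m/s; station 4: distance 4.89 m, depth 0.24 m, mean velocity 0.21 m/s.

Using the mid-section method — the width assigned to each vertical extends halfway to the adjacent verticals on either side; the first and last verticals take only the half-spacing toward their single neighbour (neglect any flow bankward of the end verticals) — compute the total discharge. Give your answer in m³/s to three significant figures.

w_1 = (1.53 − 0.31)/2 = 0.61 m; q_1 = 0.14 × 0.22 × 0.61 = 0.01879 m³/s
w_2 = (3.74 − 0.31)/2 = 1.715 m; q_2 = 0.32 × 0.87 × 1.715 = 0.4775 m³/s
w_3 = (4.89 − 1.53)/2 = 1.68 m; q_3 = 0.29 × 0.65 × 1.68 = 0.3167 m³/s
w_4 = (4.89 − 3.74)/2 = 0.575 m; q_4 = 0.21 × 0.24 × 0.575 = 0.02898 m³/s
Q = Σ qᵢ = 0.8419 m³/s

0.842 m³/s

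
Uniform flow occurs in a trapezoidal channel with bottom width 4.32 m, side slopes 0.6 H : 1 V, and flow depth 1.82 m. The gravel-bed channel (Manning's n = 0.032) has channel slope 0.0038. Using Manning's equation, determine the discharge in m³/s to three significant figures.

20.8 m³/s

A = (b + z·y)·y = (4.32 + 0.6×1.82)×1.82 = 9.850 m²
P = b + 2y√(1+z²) = 4.32 + 2×1.82×√(1+0.6²) = 8.565 m
R = A/P = 9.850/8.565 = 1.150 m
Q = (1/n)·A·R^(2/3)·S^(1/2) = (1/0.032) × 9.850 × 1.150^(2/3) × 0.0038^(1/2) = 20.83 m³/s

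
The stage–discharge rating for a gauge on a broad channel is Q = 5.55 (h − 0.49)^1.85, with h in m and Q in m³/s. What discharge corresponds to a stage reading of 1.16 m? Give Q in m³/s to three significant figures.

Q = 5.55 × (1.16 − 0.49)^1.85 = 5.55 × 0.67^1.85 = 2.646 m³/s

2.65 m³/s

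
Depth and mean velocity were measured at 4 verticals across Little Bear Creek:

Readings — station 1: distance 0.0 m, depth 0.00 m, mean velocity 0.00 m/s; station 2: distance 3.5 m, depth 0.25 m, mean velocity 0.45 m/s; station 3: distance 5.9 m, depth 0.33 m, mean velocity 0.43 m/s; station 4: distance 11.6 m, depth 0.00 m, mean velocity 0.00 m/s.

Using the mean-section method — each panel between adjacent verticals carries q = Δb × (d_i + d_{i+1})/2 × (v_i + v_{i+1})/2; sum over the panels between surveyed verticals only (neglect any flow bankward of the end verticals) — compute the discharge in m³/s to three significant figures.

0.607 m³/s

Panel 1-2: Δb = 3.5 m, d̄ = (0.00+0.25)/2 = 0.125, v̄ = (0.00+0.45)/2 = 0.225 → q = 3.5×0.125×0.225 = 0.09844 m³/s
Panel 2-3: Δb = 2.4 m, d̄ = (0.25+0.33)/2 = 0.29, v̄ = (0.45+0.43)/2 = 0.44 → q = 2.4×0.29×0.44 = 0.3062 m³/s
Panel 3-4: Δb = 5.7 m, d̄ = (0.33+0.00)/2 = 0.165, v̄ = (0.43+0.00)/2 = 0.215 → q = 5.7×0.165×0.215 = 0.2022 m³/s
Q = Σ q = 0.6069 m³/s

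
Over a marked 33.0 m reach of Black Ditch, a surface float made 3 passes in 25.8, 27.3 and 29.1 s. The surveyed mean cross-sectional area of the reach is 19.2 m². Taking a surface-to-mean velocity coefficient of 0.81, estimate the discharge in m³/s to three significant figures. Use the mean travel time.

t̄ = (25.8 + 27.3 + 29.1) / 3 = 27.4 s
v_surface = L / t̄ = 33.0 / 27.4 = 1.204 m/s
v_mean = 0.81 × 1.204 = 0.9755 m/s
Q = A × v_mean = 19.2 × 0.9755 = 18.73 m³/s

18.7 m³/s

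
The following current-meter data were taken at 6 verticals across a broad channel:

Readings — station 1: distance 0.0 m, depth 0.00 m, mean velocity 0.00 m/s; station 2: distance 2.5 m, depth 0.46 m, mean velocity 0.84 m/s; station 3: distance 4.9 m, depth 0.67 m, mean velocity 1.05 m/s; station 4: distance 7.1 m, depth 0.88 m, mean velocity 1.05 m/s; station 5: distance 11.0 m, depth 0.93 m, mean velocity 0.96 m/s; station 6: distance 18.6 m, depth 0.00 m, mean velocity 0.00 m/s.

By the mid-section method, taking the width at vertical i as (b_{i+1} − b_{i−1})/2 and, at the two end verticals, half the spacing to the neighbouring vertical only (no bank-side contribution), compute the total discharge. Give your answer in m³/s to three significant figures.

10.5 m³/s

w_2 = (4.9 − 0.0)/2 = 2.45 m; q_2 = 0.84 × 0.46 × 2.45 = 0.9467 m³/s
w_3 = (7.1 − 2.5)/2 = 2.3 m; q_3 = 1.05 × 0.67 × 2.3 = 1.618 m³/s
w_4 = (11.0 − 4.9)/2 = 3.05 m; q_4 = 1.05 × 0.88 × 3.05 = 2.818 m³/s
w_5 = (18.6 − 7.1)/2 = 5.75 m; q_5 = 0.96 × 0.93 × 5.75 = 5.134 m³/s
Stations 1, 6 contribute zero (depth or velocity is 0).
Q = Σ qᵢ = 10.52 m³/s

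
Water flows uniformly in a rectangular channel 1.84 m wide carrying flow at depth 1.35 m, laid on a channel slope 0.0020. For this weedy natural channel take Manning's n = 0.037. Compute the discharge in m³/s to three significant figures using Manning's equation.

2.01 m³/s

A = b·y = 1.84 × 1.35 = 2.484 m²
P = b + 2y = 1.84 + 2×1.35 = 4.540 m
R = A/P = 2.484/4.540 = 0.5471 m
Q = (1/n)·A·R^(2/3)·S^(1/2) = (1/0.037) × 2.484 × 0.5471^(2/3) × 0.0020^(1/2) = 2.008 m³/s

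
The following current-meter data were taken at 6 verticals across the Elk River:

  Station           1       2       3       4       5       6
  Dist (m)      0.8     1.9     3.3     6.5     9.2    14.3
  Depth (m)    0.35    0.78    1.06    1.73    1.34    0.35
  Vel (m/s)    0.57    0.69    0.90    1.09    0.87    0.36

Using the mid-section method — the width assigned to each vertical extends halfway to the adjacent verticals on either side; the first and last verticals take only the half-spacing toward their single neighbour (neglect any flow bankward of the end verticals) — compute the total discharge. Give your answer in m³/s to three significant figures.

w_1 = (1.9 − 0.8)/2 = 0.55 m; q_1 = 0.57 × 0.35 × 0.55 = 0.1097 m³/s
w_2 = (3.3 − 0.8)/2 = 1.25 m; q_2 = 0.69 × 0.78 × 1.25 = 0.6728 m³/s
w_3 = (6.5 − 1.9)/2 = 2.3 m; q_3 = 0.90 × 1.06 × 2.3 = 2.194 m³/s
w_4 = (9.2 − 3.3)/2 = 2.95 m; q_4 = 1.09 × 1.73 × 2.95 = 5.563 m³/s
w_5 = (14.3 − 6.5)/2 = 3.9 m; q_5 = 0.87 × 1.34 × 3.9 = 4.547 m³/s
w_6 = (14.3 − 9.2)/2 = 2.55 m; q_6 = 0.36 × 0.35 × 2.55 = 0.3213 m³/s
Q = Σ qᵢ = 13.41 m³/s

13.4 m³/s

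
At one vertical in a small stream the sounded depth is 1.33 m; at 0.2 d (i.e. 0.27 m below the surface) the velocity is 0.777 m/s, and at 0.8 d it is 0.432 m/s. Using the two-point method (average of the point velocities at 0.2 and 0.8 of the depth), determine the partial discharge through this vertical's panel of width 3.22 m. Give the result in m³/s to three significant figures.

2.59 m³/s

v̄ = (0.777 + 0.432) / 2 = 0.6045 m/s
q = v̄ × d × w = 0.6045 × 1.33 × 3.22 = 2.589 m³/s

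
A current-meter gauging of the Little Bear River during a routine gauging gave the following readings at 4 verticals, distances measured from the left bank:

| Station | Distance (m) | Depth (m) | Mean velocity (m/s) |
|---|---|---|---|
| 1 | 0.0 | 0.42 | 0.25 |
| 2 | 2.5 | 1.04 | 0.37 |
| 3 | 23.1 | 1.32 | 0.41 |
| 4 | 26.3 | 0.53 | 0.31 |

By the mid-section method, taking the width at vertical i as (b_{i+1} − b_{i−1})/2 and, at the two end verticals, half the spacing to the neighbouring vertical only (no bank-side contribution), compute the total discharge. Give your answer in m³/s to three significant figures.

w_1 = (2.5 − 0.0)/2 = 1.25 m; q_1 = 0.25 × 0.42 × 1.25 = 0.1313 m³/s
w_2 = (23.1 − 0.0)/2 = 11.55 m; q_2 = 0.37 × 1.04 × 11.55 = 4.444 m³/s
w_3 = (26.3 − 2.5)/2 = 11.9 m; q_3 = 0.41 × 1.32 × 11.9 = 6.440 m³/s
w_4 = (26.3 − 23.1)/2 = 1.6 m; q_4 = 0.31 × 0.53 × 1.6 = 0.2629 m³/s
Q = Σ qᵢ = 11.28 m³/s

11.3 m³/s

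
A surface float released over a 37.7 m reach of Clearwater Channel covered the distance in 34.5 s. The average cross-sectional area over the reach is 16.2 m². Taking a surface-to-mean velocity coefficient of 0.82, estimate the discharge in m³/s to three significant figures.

14.5 m³/s

v_surface = L / t̄ = 37.7 / 34.5 = 1.093 m/s
v_mean = 0.82 × 1.093 = 0.8961 m/s
Q = A × v_mean = 16.2 × 0.8961 = 14.52 m³/s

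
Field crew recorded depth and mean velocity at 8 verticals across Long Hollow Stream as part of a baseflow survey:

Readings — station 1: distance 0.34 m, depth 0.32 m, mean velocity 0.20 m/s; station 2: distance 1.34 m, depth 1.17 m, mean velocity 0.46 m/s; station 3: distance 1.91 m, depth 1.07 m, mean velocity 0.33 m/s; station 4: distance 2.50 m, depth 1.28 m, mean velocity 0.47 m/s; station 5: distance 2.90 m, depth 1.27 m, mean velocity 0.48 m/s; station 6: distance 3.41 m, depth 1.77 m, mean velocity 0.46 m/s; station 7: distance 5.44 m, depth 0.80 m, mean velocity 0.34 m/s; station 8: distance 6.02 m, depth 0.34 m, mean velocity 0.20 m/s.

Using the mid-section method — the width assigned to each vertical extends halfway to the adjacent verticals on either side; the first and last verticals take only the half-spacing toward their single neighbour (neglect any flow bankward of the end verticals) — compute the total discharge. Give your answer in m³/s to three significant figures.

2.64 m³/s

w_1 = (1.34 − 0.34)/2 = 0.5 m; q_1 = 0.20 × 0.32 × 0.5 = 0.03200 m³/s
w_2 = (1.91 − 0.34)/2 = 0.785 m; q_2 = 0.46 × 1.17 × 0.785 = 0.4225 m³/s
w_3 = (2.50 − 1.34)/2 = 0.58 m; q_3 = 0.33 × 1.07 × 0.58 = 0.2048 m³/s
w_4 = (2.90 − 1.91)/2 = 0.495 m; q_4 = 0.47 × 1.28 × 0.495 = 0.2978 m³/s
w_5 = (3.41 − 2.50)/2 = 0.455 m; q_5 = 0.48 × 1.27 × 0.455 = 0.2774 m³/s
w_6 = (5.44 − 2.90)/2 = 1.27 m; q_6 = 0.46 × 1.77 × 1.27 = 1.034 m³/s
w_7 = (6.02 − 3.41)/2 = 1.305 m; q_7 = 0.34 × 0.80 × 1.305 = 0.3550 m³/s
w_8 = (6.02 − 5.44)/2 = 0.29 m; q_8 = 0.20 × 0.34 × 0.29 = 0.01972 m³/s
Q = Σ qᵢ = 2.643 m³/s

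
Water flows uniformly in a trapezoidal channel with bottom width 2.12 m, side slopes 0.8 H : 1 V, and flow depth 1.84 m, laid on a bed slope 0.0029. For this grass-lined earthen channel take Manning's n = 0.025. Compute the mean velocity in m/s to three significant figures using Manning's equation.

2.11 m/s

A = (b + z·y)·y = (2.12 + 0.8×1.84)×1.84 = 6.609 m²
P = b + 2y√(1+z²) = 2.12 + 2×1.84×√(1+0.8²) = 6.833 m
R = A/P = 6.609/6.833 = 0.9673 m
Q = (1/n)·A·R^(2/3)·S^(1/2) = (1/0.025) × 6.609 × 0.9673^(2/3) × 0.0029^(1/2) = 13.92 m³/s
V = Q/A = 13.92/6.609 = 2.107 m/s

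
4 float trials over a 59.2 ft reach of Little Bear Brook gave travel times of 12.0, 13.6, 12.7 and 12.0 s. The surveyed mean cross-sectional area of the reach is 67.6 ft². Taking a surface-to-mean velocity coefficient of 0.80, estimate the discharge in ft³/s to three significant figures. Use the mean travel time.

t̄ = (12.0 + 13.6 + 12.7 + 12.0) / 4 = 12.575 s
v_surface = L / t̄ = 59.2 / 12.575 = 4.708 ft/s
v_mean = 0.80 × 4.708 = 3.766 ft/s
Q = A × v_mean = 67.6 × 3.766 = 254.6 ft³/s

255 ft³/s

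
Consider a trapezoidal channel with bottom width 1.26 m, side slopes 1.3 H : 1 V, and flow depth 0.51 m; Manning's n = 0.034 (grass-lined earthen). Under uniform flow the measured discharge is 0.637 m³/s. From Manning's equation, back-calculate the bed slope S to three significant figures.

A = (b + z·y)·y = (1.26 + 1.3×0.51)×0.51 = 0.9807 m²
P = b + 2y√(1+z²) = 1.26 + 2×0.51×√(1+1.3²) = 2.933 m
R = A/P = 0.9807/2.933 = 0.3344 m
S = (Q·n / (1·A·R^(2/3)))² = (0.637×0.034 / (1×0.9807×0.4818))² = 0.002101

0.00210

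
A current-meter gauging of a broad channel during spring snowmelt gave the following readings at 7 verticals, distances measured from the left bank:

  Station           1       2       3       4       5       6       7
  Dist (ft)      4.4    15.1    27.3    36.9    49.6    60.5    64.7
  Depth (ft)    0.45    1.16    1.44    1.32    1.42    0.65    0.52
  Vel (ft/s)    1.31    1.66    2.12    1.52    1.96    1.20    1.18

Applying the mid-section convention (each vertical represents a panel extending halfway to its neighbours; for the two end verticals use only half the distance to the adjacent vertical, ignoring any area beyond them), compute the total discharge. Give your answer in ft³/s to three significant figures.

w_1 = (15.1 − 4.4)/2 = 5.35 ft; q_1 = 1.31 × 0.45 × 5.35 = 3.154 ft³/s
w_2 = (27.3 − 4.4)/2 = 11.45 ft; q_2 = 1.66 × 1.16 × 11.45 = 22.05 ft³/s
w_3 = (36.9 − 15.1)/2 = 10.9 ft; q_3 = 2.12 × 1.44 × 10.9 = 33.28 ft³/s
w_4 = (49.6 − 27.3)/2 = 11.15 ft; q_4 = 1.52 × 1.32 × 11.15 = 22.37 ft³/s
w_5 = (60.5 − 36.9)/2 = 11.8 ft; q_5 = 1.96 × 1.42 × 11.8 = 32.84 ft³/s
w_6 = (64.7 − 49.6)/2 = 7.55 ft; q_6 = 1.20 × 0.65 × 7.55 = 5.889 ft³/s
w_7 = (64.7 − 60.5)/2 = 2.1 ft; q_7 = 1.18 × 0.52 × 2.1 = 1.289 ft³/s
Q = Σ qᵢ = 120.9 ft³/s

121 ft³/s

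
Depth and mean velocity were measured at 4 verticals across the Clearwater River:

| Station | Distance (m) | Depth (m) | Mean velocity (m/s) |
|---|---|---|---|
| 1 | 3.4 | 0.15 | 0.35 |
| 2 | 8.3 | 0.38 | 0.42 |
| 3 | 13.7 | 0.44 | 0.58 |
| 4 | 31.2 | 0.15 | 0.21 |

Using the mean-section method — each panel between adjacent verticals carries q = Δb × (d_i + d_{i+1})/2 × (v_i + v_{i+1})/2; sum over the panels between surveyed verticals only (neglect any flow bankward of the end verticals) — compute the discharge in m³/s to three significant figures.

Panel 1-2: Δb = 4.9 m, d̄ = (0.15+0.38)/2 = 0.265, v̄ = (0.35+0.42)/2 = 0.385 → q = 4.9×0.265×0.385 = 0.4999 m³/s
Panel 2-3: Δb = 5.4 m, d̄ = (0.38+0.44)/2 = 0.41, v̄ = (0.42+0.58)/2 = 0.5 → q = 5.4×0.41×0.5 = 1.107 m³/s
Panel 3-4: Δb = 17.5 m, d̄ = (0.44+0.15)/2 = 0.295, v̄ = (0.58+0.21)/2 = 0.395 → q = 17.5×0.295×0.395 = 2.039 m³/s
Q = Σ q = 3.646 m³/s

3.65 m³/s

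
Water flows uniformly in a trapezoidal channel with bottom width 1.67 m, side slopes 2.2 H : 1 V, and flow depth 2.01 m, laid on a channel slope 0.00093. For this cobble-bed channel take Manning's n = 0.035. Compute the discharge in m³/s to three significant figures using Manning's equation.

A = (b + z·y)·y = (1.67 + 2.2×2.01)×2.01 = 12.24 m²
P = b + 2y√(1+z²) = 1.67 + 2×2.01×√(1+2.2²) = 11.38 m
R = A/P = 12.24/11.38 = 1.076 m
Q = (1/n)·A·R^(2/3)·S^(1/2) = (1/0.035) × 12.24 × 1.076^(2/3) × 0.00093^(1/2) = 11.20 m³/s

11.2 m³/s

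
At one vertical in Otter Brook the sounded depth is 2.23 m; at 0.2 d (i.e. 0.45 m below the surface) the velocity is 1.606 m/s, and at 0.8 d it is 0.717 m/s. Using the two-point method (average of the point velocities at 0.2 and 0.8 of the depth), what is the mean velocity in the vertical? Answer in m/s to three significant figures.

v̄ = (1.606 + 0.717) / 2 = 1.162 m/s

1.16 m/s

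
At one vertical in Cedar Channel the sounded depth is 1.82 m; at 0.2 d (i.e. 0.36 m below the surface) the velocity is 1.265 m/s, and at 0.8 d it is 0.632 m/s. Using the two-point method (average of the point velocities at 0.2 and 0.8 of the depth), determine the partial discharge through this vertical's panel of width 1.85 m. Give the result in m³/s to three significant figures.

v̄ = (1.265 + 0.632) / 2 = 0.9485 m/s
q = v̄ × d × w = 0.9485 × 1.82 × 1.85 = 3.194 m³/s

3.19 m³/s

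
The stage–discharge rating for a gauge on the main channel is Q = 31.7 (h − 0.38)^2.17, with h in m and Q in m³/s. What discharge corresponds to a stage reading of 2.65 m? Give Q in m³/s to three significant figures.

Q = 31.7 × (2.65 − 0.38)^2.17 = 31.7 × 2.27^2.17 = 187.8 m³/s

188 m³/s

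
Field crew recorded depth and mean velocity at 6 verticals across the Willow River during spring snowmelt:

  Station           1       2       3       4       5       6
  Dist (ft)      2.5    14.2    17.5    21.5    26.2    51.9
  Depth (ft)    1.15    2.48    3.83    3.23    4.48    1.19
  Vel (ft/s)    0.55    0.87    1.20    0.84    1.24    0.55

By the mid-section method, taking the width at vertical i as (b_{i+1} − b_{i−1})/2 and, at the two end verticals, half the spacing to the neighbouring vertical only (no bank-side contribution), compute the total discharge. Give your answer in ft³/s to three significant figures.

141 ft³/s

w_1 = (14.2 − 2.5)/2 = 5.85 ft; q_1 = 0.55 × 1.15 × 5.85 = 3.700 ft³/s
w_2 = (17.5 − 2.5)/2 = 7.5 ft; q_2 = 0.87 × 2.48 × 7.5 = 16.18 ft³/s
w_3 = (21.5 − 14.2)/2 = 3.65 ft; q_3 = 1.20 × 3.83 × 3.65 = 16.78 ft³/s
w_4 = (26.2 − 17.5)/2 = 4.35 ft; q_4 = 0.84 × 3.23 × 4.35 = 11.80 ft³/s
w_5 = (51.9 − 21.5)/2 = 15.2 ft; q_5 = 1.24 × 4.48 × 15.2 = 84.44 ft³/s
w_6 = (51.9 − 26.2)/2 = 12.85 ft; q_6 = 0.55 × 1.19 × 12.85 = 8.410 ft³/s
Q = Σ qᵢ = 141.3 ft³/s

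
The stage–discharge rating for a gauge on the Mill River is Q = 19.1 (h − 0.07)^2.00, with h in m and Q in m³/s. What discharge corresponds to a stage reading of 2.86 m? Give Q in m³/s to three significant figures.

149 m³/s

Q = 19.1 × (2.86 − 0.07)^2.00 = 19.1 × 2.79^2.00 = 148.7 m³/s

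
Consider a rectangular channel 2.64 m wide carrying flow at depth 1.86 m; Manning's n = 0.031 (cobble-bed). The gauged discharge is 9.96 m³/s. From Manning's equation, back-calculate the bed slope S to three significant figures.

0.00558

A = b·y = 2.64 × 1.86 = 4.910 m²
P = b + 2y = 2.64 + 2×1.86 = 6.360 m
R = A/P = 4.910/6.360 = 0.7721 m
S = (Q·n / (1·A·R^(2/3)))² = (9.96×0.031 / (1×4.910×0.8416))² = 0.005582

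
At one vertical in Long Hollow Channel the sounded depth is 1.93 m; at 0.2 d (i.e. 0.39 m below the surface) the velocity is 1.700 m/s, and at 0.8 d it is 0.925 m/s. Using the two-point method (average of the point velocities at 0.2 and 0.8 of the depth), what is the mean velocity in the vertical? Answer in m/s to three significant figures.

v̄ = (1.700 + 0.925) / 2 = 1.313 m/s

1.31 m/s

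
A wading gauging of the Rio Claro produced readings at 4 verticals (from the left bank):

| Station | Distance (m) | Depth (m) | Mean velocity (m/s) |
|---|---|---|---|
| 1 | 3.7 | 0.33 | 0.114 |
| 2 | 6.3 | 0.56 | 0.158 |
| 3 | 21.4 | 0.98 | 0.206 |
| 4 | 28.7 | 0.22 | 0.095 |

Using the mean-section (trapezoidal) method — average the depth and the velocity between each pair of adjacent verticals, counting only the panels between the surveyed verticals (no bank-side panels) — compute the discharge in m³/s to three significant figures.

Panel 1-2: Δb = 2.6 m, d̄ = (0.33+0.56)/2 = 0.445, v̄ = (0.114+0.158)/2 = 0.136 → q = 2.6×0.445×0.136 = 0.1574 m³/s
Panel 2-3: Δb = 15.1 m, d̄ = (0.56+0.98)/2 = 0.77, v̄ = (0.158+0.206)/2 = 0.182 → q = 15.1×0.77×0.182 = 2.116 m³/s
Panel 3-4: Δb = 7.3 m, d̄ = (0.98+0.22)/2 = 0.6, v̄ = (0.206+0.095)/2 = 0.1505 → q = 7.3×0.6×0.1505 = 0.6592 m³/s
Q = Σ q = 2.933 m³/s

2.93 m³/s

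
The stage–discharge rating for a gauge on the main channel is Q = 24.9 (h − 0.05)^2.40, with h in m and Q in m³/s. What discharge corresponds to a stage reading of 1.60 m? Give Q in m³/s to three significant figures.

Q = 24.9 × (1.60 − 0.05)^2.40 = 24.9 × 1.55^2.40 = 71.28 m³/s

71.3 m³/s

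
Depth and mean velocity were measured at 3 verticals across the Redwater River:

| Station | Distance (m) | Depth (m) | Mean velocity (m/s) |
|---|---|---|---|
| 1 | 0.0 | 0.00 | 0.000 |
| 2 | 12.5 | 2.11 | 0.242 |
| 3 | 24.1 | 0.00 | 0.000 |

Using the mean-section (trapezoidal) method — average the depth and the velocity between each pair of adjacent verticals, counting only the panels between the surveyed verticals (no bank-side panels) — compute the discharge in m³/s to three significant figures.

3.08 m³/s

Panel 1-2: Δb = 12.5 m, d̄ = (0.00+2.11)/2 = 1.055, v̄ = (0.000+0.242)/2 = 0.121 → q = 12.5×1.055×0.121 = 1.596 m³/s
Panel 2-3: Δb = 11.6 m, d̄ = (2.11+0.00)/2 = 1.055, v̄ = (0.242+0.000)/2 = 0.121 → q = 11.6×1.055×0.121 = 1.481 m³/s
Q = Σ q = 3.076 m³/s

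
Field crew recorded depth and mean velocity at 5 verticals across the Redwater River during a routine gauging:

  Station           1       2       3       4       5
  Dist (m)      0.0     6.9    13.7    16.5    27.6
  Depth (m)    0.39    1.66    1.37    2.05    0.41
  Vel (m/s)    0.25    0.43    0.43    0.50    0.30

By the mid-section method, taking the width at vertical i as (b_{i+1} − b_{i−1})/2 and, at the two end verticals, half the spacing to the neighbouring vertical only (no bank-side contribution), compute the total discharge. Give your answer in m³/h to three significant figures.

w_1 = (6.9 − 0.0)/2 = 3.45 m; q_1 = 0.25 × 0.39 × 3.45 = 0.3364 m³/s
w_2 = (13.7 − 0.0)/2 = 6.85 m; q_2 = 0.43 × 1.66 × 6.85 = 4.890 m³/s
w_3 = (16.5 − 6.9)/2 = 4.8 m; q_3 = 0.43 × 1.37 × 4.8 = 2.828 m³/s
w_4 = (27.6 − 13.7)/2 = 6.95 m; q_4 = 0.50 × 2.05 × 6.95 = 7.124 m³/s
w_5 = (27.6 − 16.5)/2 = 5.55 m; q_5 = 0.30 × 0.41 × 5.55 = 0.6827 m³/s
Q = Σ qᵢ = 15.86 m³/s
= 15.86 × 3600 = 57100 m³/h

57100 m³/h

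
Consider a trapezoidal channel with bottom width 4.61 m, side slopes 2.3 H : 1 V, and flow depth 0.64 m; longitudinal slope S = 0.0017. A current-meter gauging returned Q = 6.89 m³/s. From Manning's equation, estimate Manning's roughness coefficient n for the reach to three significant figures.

A = (b + z·y)·y = (4.61 + 2.3×0.64)×0.64 = 3.892 m²
P = b + 2y√(1+z²) = 4.61 + 2×0.64×√(1+2.3²) = 7.820 m
R = A/P = 3.892/7.820 = 0.4977 m
n = (1/Q)·A·R^(2/3)·S^(1/2) = (1/6.89) × 3.892 × 0.6281 × 0.04123 = 0.01463

0.0146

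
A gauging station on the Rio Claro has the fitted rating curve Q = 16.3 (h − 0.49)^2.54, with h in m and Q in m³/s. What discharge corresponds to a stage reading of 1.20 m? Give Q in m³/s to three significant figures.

6.83 m³/s

Q = 16.3 × (1.20 − 0.49)^2.54 = 16.3 × 0.71^2.54 = 6.829 m³/s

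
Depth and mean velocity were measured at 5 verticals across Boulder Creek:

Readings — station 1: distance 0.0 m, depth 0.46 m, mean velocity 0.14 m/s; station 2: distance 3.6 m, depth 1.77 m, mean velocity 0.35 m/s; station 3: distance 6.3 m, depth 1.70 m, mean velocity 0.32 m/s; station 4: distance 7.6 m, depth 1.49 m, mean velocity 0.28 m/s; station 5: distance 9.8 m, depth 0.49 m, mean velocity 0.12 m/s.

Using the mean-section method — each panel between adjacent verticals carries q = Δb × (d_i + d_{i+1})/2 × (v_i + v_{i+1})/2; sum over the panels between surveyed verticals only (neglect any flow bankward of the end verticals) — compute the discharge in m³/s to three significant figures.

3.61 m³/s

Panel 1-2: Δb = 3.6 m, d̄ = (0.46+1.77)/2 = 1.115, v̄ = (0.14+0.35)/2 = 0.245 → q = 3.6×1.115×0.245 = 0.9834 m³/s
Panel 2-3: Δb = 2.7 m, d̄ = (1.77+1.70)/2 = 1.735, v̄ = (0.35+0.32)/2 = 0.335 → q = 2.7×1.735×0.335 = 1.569 m³/s
Panel 3-4: Δb = 1.3 m, d̄ = (1.70+1.49)/2 = 1.595, v̄ = (0.32+0.28)/2 = 0.3 → q = 1.3×1.595×0.3 = 0.6221 m³/s
Panel 4-5: Δb = 2.2 m, d̄ = (1.49+0.49)/2 = 0.99, v̄ = (0.28+0.12)/2 = 0.2 → q = 2.2×0.99×0.2 = 0.4356 m³/s
Q = Σ q = 3.610 m³/s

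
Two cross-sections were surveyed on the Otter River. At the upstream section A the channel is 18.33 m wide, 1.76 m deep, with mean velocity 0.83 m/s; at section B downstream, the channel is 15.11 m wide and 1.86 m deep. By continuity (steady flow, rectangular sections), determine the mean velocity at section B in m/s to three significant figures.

Q = A₁V₁ = (18.33×1.76) × 0.83 = 26.78 m³/s
A₂ = 15.11 × 1.86 = 28.10 m²
V₂ = Q/A₂ = 26.78/28.10 = 0.9527 m/s

0.953 m/s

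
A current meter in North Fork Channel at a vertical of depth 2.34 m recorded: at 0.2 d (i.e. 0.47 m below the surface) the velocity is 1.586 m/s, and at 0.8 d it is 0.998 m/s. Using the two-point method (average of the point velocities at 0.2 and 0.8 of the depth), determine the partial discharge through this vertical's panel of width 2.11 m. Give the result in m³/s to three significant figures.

v̄ = (1.586 + 0.998) / 2 = 1.292 m/s
q = v̄ × d × w = 1.292 × 2.34 × 2.11 = 6.379 m³/s

6.38 m³/s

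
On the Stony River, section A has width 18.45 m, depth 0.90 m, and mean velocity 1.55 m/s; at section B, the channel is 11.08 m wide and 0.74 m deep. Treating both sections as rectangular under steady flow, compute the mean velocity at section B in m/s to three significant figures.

Q = A₁V₁ = (18.45×0.90) × 1.55 = 25.74 m³/s
A₂ = 11.08 × 0.74 = 8.199 m²
V₂ = Q/A₂ = 25.74/8.199 = 3.139 m/s

3.14 m/s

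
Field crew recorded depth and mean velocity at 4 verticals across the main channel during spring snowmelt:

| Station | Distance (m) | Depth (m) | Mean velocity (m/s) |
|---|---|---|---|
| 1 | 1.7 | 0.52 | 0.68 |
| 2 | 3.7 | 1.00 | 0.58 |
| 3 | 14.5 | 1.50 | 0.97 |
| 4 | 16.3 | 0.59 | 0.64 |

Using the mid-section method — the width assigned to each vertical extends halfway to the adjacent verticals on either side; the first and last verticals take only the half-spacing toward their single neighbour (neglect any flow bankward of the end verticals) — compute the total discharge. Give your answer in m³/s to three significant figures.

w_1 = (3.7 − 1.7)/2 = 1 m; q_1 = 0.68 × 0.52 × 1 = 0.3536 m³/s
w_2 = (14.5 − 1.7)/2 = 6.4 m; q_2 = 0.58 × 1.00 × 6.4 = 3.712 m³/s
w_3 = (16.3 − 3.7)/2 = 6.3 m; q_3 = 0.97 × 1.50 × 6.3 = 9.167 m³/s
w_4 = (16.3 − 14.5)/2 = 0.9 m; q_4 = 0.64 × 0.59 × 0.9 = 0.3398 m³/s
Q = Σ qᵢ = 13.57 m³/s

13.6 m³/s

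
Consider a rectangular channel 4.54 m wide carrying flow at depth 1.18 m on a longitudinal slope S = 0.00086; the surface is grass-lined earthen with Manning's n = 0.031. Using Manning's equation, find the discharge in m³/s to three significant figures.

4.28 m³/s

A = b·y = 4.54 × 1.18 = 5.357 m²
P = b + 2y = 4.54 + 2×1.18 = 6.900 m
R = A/P = 5.357/6.900 = 0.7764 m
Q = (1/n)·A·R^(2/3)·S^(1/2) = (1/0.031) × 5.357 × 0.7764^(2/3) × 0.00086^(1/2) = 4.281 m³/s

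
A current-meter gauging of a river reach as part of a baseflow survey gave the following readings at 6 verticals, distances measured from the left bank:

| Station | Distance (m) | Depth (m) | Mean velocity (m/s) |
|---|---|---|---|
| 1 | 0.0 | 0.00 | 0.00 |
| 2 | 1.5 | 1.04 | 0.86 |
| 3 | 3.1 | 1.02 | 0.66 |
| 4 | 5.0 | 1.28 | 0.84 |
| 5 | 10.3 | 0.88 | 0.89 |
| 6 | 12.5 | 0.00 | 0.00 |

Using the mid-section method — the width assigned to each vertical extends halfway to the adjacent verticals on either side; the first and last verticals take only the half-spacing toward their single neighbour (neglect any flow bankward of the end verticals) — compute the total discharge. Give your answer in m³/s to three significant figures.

9.37 m³/s

w_2 = (3.1 − 0.0)/2 = 1.55 m; q_2 = 0.86 × 1.04 × 1.55 = 1.386 m³/s
w_3 = (5.0 − 1.5)/2 = 1.75 m; q_3 = 0.66 × 1.02 × 1.75 = 1.178 m³/s
w_4 = (10.3 − 3.1)/2 = 3.6 m; q_4 = 0.84 × 1.28 × 3.6 = 3.871 m³/s
w_5 = (12.5 − 5.0)/2 = 3.75 m; q_5 = 0.89 × 0.88 × 3.75 = 2.937 m³/s
Stations 1, 6 contribute zero (depth or velocity is 0).
Q = Σ qᵢ = 9.372 m³/s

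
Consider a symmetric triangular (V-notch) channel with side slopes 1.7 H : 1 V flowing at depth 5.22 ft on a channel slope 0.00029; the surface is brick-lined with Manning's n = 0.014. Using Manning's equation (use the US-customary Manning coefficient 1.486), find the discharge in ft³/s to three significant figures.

144 ft³/s

A = z·y² = 1.7×5.22² = 46.32 ft²
P = 2y√(1+z²) = 2×5.22×√(1+1.7²) = 20.59 ft
R = A/P = 46.32/20.59 = 2.250 ft
Q = (1.486/n)·A·R^(2/3)·S^(1/2) = (1.486/0.014) × 46.32 × 2.250^(2/3) × 0.00029^(1/2) = 143.8 ft³/s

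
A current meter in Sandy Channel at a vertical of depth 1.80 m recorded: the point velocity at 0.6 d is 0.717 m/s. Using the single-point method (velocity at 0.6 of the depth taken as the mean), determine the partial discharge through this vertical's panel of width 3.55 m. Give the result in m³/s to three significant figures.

4.58 m³/s

v̄ = v₀.₆ = 0.717 m/s
q = v̄ × d × w = 0.7170 × 1.80 × 3.55 = 4.582 m³/s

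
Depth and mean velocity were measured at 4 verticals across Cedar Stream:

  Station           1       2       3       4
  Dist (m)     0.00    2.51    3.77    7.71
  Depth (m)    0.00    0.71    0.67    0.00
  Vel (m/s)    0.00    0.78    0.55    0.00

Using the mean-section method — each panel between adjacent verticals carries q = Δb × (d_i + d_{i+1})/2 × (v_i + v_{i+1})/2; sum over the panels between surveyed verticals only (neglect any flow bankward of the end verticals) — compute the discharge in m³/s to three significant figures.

Panel 1-2: Δb = 2.51 m, d̄ = (0.00+0.71)/2 = 0.355, v̄ = (0.00+0.78)/2 = 0.39 → q = 2.51×0.355×0.39 = 0.3475 m³/s
Panel 2-3: Δb = 1.26 m, d̄ = (0.71+0.67)/2 = 0.69, v̄ = (0.78+0.55)/2 = 0.665 → q = 1.26×0.69×0.665 = 0.5782 m³/s
Panel 3-4: Δb = 3.94 m, d̄ = (0.67+0.00)/2 = 0.335, v̄ = (0.55+0.00)/2 = 0.275 → q = 3.94×0.335×0.275 = 0.3630 m³/s
Q = Σ q = 1.289 m³/s

1.29 m³/s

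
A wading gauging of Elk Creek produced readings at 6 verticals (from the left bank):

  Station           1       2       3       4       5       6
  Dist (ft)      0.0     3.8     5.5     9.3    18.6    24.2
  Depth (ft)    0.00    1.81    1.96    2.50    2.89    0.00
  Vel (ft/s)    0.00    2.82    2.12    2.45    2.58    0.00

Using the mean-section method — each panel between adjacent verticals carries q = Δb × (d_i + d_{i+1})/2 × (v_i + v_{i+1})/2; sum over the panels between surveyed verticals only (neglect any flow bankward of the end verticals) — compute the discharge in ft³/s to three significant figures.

106 ft³/s

Panel 1-2: Δb = 3.8 ft, d̄ = (0.00+1.81)/2 = 0.905, v̄ = (0.00+2.82)/2 = 1.41 → q = 3.8×0.905×1.41 = 4.849 ft³/s
Panel 2-3: Δb = 1.7 ft, d̄ = (1.81+1.96)/2 = 1.885, v̄ = (2.82+2.12)/2 = 2.47 → q = 1.7×1.885×2.47 = 7.915 ft³/s
Panel 3-4: Δb = 3.8 ft, d̄ = (1.96+2.50)/2 = 2.23, v̄ = (2.12+2.45)/2 = 2.285 → q = 3.8×2.23×2.285 = 19.36 ft³/s
Panel 4-5: Δb = 9.3 ft, d̄ = (2.50+2.89)/2 = 2.695, v̄ = (2.45+2.58)/2 = 2.515 → q = 9.3×2.695×2.515 = 63.03 ft³/s
Panel 5-6: Δb = 5.6 ft, d̄ = (2.89+0.00)/2 = 1.445, v̄ = (2.58+0.00)/2 = 1.29 → q = 5.6×1.445×1.29 = 10.44 ft³/s
Q = Σ q = 105.6 ft³/s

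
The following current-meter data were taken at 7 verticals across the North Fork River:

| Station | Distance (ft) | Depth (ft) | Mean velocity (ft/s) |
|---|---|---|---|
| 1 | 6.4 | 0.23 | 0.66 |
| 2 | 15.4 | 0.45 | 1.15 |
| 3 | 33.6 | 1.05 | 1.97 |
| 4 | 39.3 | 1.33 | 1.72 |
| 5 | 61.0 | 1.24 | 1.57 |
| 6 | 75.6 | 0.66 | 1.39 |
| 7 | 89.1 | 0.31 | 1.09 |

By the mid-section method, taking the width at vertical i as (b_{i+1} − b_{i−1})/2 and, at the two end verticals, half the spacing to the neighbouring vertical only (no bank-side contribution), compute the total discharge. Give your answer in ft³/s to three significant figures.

w_1 = (15.4 − 6.4)/2 = 4.5 ft; q_1 = 0.66 × 0.23 × 4.5 = 0.6831 ft³/s
w_2 = (33.6 − 6.4)/2 = 13.6 ft; q_2 = 1.15 × 0.45 × 13.6 = 7.038 ft³/s
w_3 = (39.3 − 15.4)/2 = 11.95 ft; q_3 = 1.97 × 1.05 × 11.95 = 24.72 ft³/s
w_4 = (61.0 − 33.6)/2 = 13.7 ft; q_4 = 1.72 × 1.33 × 13.7 = 31.34 ft³/s
w_5 = (75.6 − 39.3)/2 = 18.15 ft; q_5 = 1.57 × 1.24 × 18.15 = 35.33 ft³/s
w_6 = (89.1 − 61.0)/2 = 14.05 ft; q_6 = 1.39 × 0.66 × 14.05 = 12.89 ft³/s
w_7 = (89.1 − 75.6)/2 = 6.75 ft; q_7 = 1.09 × 0.31 × 6.75 = 2.281 ft³/s
Q = Σ qᵢ = 114.3 ft³/s

114 ft³/s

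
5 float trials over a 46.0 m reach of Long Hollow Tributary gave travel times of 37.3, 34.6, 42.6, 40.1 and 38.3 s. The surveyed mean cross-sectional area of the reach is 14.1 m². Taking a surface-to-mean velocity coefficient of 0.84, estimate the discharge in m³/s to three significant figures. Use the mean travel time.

t̄ = (37.3 + 34.6 + 42.6 + 40.1 + 38.3) / 5 = 38.58 s
v_surface = L / t̄ = 46.0 / 38.58 = 1.192 m/s
v_mean = 0.84 × 1.192 = 1.002 m/s
Q = A × v_mean = 14.1 × 1.002 = 14.12 m³/s

14.1 m³/s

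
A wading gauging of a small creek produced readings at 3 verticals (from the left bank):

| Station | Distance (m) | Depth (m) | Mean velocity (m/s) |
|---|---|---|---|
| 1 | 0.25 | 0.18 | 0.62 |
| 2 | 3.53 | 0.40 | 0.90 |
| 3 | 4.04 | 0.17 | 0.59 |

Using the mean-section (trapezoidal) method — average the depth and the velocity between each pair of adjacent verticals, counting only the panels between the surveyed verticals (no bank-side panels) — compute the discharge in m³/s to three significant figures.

Panel 1-2: Δb = 3.28 m, d̄ = (0.18+0.40)/2 = 0.29, v̄ = (0.62+0.90)/2 = 0.76 → q = 3.28×0.29×0.76 = 0.7229 m³/s
Panel 2-3: Δb = 0.51 m, d̄ = (0.40+0.17)/2 = 0.285, v̄ = (0.90+0.59)/2 = 0.745 → q = 0.51×0.285×0.745 = 0.1083 m³/s
Q = Σ q = 0.8312 m³/s

0.831 m³/s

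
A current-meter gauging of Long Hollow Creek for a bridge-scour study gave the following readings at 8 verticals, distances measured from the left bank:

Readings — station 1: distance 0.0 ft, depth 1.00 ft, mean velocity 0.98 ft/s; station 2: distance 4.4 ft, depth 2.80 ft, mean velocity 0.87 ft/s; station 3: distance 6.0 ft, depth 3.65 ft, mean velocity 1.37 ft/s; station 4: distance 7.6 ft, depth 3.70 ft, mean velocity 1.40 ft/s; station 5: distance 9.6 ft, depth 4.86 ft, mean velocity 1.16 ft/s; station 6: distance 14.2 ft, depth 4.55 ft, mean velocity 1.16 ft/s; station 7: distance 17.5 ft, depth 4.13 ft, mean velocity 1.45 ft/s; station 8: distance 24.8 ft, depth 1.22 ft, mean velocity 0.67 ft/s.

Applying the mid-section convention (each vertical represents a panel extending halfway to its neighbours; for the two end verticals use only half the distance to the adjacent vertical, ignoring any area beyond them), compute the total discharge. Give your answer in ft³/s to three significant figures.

w_1 = (4.4 − 0.0)/2 = 2.2 ft; q_1 = 0.98 × 1.00 × 2.2 = 2.156 ft³/s
w_2 = (6.0 − 0.0)/2 = 3 ft; q_2 = 0.87 × 2.80 × 3 = 7.308 ft³/s
w_3 = (7.6 − 4.4)/2 = 1.6 ft; q_3 = 1.37 × 3.65 × 1.6 = 8.001 ft³/s
w_4 = (9.6 − 6.0)/2 = 1.8 ft; q_4 = 1.40 × 3.70 × 1.8 = 9.324 ft³/s
w_5 = (14.2 − 7.6)/2 = 3.3 ft; q_5 = 1.16 × 4.86 × 3.3 = 18.60 ft³/s
w_6 = (17.5 − 9.6)/2 = 3.95 ft; q_6 = 1.16 × 4.55 × 3.95 = 20.85 ft³/s
w_7 = (24.8 − 14.2)/2 = 5.3 ft; q_7 = 1.45 × 4.13 × 5.3 = 31.74 ft³/s
w_8 = (24.8 − 17.5)/2 = 3.65 ft; q_8 = 0.67 × 1.22 × 3.65 = 2.984 ft³/s
Q = Σ qᵢ = 101.0 ft³/s

101 ft³/s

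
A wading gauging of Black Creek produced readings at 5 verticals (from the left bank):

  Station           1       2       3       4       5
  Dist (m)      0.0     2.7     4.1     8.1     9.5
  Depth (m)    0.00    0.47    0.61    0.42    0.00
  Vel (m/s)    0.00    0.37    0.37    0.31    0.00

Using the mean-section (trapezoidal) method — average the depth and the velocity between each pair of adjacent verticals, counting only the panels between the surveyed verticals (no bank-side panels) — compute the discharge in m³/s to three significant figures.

1.14 m³/s

Panel 1-2: Δb = 2.7 m, d̄ = (0.00+0.47)/2 = 0.235, v̄ = (0.00+0.37)/2 = 0.185 → q = 2.7×0.235×0.185 = 0.1174 m³/s
Panel 2-3: Δb = 1.4 m, d̄ = (0.47+0.61)/2 = 0.54, v̄ = (0.37+0.37)/2 = 0.37 → q = 1.4×0.54×0.37 = 0.2797 m³/s
Panel 3-4: Δb = 4 m, d̄ = (0.61+0.42)/2 = 0.515, v̄ = (0.37+0.31)/2 = 0.34 → q = 4×0.515×0.34 = 0.7004 m³/s
Panel 4-5: Δb = 1.4 m, d̄ = (0.42+0.00)/2 = 0.21, v̄ = (0.31+0.00)/2 = 0.155 → q = 1.4×0.21×0.155 = 0.04557 m³/s
Q = Σ q = 1.143 m³/s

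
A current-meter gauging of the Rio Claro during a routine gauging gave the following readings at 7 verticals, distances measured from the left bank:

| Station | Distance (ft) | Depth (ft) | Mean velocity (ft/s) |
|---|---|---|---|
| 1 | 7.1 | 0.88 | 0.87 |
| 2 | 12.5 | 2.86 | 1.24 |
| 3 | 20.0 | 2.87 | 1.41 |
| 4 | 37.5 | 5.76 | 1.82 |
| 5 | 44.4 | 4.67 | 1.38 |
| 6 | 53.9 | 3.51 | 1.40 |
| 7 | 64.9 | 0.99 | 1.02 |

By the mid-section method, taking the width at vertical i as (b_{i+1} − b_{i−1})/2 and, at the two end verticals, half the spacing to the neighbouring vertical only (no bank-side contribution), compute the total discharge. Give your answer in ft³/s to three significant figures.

312 ft³/s

w_1 = (12.5 − 7.1)/2 = 2.7 ft; q_1 = 0.87 × 0.88 × 2.7 = 2.067 ft³/s
w_2 = (20.0 − 7.1)/2 = 6.45 ft; q_2 = 1.24 × 2.86 × 6.45 = 22.87 ft³/s
w_3 = (37.5 − 12.5)/2 = 12.5 ft; q_3 = 1.41 × 2.87 × 12.5 = 50.58 ft³/s
w_4 = (44.4 − 20.0)/2 = 12.2 ft; q_4 = 1.82 × 5.76 × 12.2 = 127.9 ft³/s
w_5 = (53.9 − 37.5)/2 = 8.2 ft; q_5 = 1.38 × 4.67 × 8.2 = 52.85 ft³/s
w_6 = (64.9 − 44.4)/2 = 10.25 ft; q_6 = 1.40 × 3.51 × 10.25 = 50.37 ft³/s
w_7 = (64.9 − 53.9)/2 = 5.5 ft; q_7 = 1.02 × 0.99 × 5.5 = 5.554 ft³/s
Q = Σ qᵢ = 312.2 ft³/s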